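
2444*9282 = 22685208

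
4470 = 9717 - 5247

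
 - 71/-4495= 71/4495 = 0.02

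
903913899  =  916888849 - 12974950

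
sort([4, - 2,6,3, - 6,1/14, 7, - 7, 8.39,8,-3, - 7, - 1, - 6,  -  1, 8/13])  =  [ - 7,- 7, - 6, - 6, - 3, - 2, - 1, - 1, 1/14,8/13, 3,4, 6,  7,8,8.39]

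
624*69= 43056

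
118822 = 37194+81628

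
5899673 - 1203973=4695700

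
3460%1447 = 566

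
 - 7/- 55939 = 7/55939 = 0.00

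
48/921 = 16/307 = 0.05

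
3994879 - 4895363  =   - 900484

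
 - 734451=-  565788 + -168663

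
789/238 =789/238  =  3.32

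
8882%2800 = 482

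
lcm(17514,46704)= 140112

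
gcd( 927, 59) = 1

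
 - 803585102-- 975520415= 171935313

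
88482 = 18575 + 69907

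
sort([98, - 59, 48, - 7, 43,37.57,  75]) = [ - 59, - 7, 37.57, 43,48,75 , 98 ]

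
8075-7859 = 216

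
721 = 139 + 582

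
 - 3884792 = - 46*84452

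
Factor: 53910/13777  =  90/23 = 2^1*3^2*5^1*23^(-1) 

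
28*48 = 1344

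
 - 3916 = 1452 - 5368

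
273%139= 134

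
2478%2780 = 2478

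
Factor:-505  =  -5^1 *101^1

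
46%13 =7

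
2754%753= 495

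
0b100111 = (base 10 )39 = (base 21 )1i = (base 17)25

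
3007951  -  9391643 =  - 6383692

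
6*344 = 2064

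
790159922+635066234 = 1425226156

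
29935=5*5987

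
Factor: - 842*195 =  - 164190 = - 2^1*3^1*5^1*13^1*421^1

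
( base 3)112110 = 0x186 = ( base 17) 15G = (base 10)390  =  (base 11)325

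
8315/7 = 1187  +  6/7 = 1187.86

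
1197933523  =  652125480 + 545808043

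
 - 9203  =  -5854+  -  3349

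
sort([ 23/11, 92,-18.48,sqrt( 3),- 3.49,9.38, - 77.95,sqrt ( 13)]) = [  -  77.95, - 18.48,  -  3.49,sqrt(3), 23/11,sqrt( 13 ),9.38,92]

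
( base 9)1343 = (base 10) 1011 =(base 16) 3F3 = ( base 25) 1FB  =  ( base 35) sv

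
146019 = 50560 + 95459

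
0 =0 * 99361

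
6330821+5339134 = 11669955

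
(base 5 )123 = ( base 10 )38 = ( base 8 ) 46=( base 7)53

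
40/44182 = 20/22091 = 0.00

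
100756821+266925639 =367682460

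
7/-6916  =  -1+987/988 =- 0.00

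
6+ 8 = 14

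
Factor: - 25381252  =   - 2^2*13^1*479^1*1019^1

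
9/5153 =9/5153  =  0.00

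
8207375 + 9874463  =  18081838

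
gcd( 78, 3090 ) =6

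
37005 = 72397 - 35392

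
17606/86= 8803/43 = 204.72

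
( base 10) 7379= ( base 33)6PK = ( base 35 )60T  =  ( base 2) 1110011010011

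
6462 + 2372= 8834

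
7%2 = 1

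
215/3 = 215/3 = 71.67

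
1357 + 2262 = 3619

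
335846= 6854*49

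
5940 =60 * 99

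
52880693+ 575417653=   628298346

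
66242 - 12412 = 53830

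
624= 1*624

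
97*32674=3169378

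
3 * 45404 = 136212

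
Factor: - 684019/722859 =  - 3^(-1)*7^1*19^1*37^1*139^1 *240953^(-1 )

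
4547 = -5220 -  - 9767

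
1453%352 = 45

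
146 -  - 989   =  1135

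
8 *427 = 3416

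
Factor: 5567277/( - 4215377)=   -  3^1*1277^(  -  1)* 3301^ (  -  1 )*1855759^1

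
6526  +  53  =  6579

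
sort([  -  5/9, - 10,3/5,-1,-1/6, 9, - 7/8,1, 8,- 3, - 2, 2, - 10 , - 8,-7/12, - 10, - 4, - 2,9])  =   [ - 10,-10,-10, -8,-4, - 3,-2, - 2, - 1, - 7/8, - 7/12, - 5/9, - 1/6, 3/5,1, 2, 8,9,9 ]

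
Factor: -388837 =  - 388837^1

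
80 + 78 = 158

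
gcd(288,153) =9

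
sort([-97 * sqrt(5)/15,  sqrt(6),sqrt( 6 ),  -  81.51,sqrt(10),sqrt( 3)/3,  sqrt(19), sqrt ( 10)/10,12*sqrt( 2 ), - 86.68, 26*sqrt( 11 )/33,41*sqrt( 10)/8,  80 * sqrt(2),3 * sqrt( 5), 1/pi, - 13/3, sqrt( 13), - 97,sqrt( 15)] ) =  [ - 97,-86.68, - 81.51,-97*sqrt( 5)/15,-13/3, sqrt ( 10)/10, 1/pi, sqrt(3 ) /3,sqrt(6 ), sqrt( 6),26*sqrt(11)/33,sqrt(10 ),sqrt (13 ),sqrt(15), sqrt(19 ) , 3*sqrt(5), 41 * sqrt( 10)/8,12*sqrt(2 ), 80 * sqrt( 2 ) ]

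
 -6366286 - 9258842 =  - 15625128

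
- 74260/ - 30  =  7426/3=2475.33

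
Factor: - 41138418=-2^1  *3^1*6856403^1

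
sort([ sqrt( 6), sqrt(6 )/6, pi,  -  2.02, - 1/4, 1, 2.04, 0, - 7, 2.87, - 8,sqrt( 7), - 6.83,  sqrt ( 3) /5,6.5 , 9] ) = [ -8, - 7, - 6.83,-2.02,-1/4 , 0,sqrt(3)/5, sqrt( 6 ) /6, 1,2.04, sqrt( 6), sqrt(7),2.87, pi, 6.5,  9 ] 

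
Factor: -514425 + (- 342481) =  - 856906 = -2^1*157^1*2729^1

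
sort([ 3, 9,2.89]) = [2.89,3, 9 ]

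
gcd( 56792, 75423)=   31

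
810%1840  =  810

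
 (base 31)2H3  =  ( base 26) 3G8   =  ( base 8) 4624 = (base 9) 3324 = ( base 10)2452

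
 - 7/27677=-1+27670/27677 = - 0.00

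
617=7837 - 7220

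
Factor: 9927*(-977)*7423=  - 3^2*13^1*571^1*977^1 * 1103^1  =  -71993294217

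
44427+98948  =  143375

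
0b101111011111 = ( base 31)351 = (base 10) 3039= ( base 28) 3OF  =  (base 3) 11011120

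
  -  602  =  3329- 3931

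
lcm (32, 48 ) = 96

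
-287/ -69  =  4 + 11/69 = 4.16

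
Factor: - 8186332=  - 2^2*7^2*11^1*3797^1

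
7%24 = 7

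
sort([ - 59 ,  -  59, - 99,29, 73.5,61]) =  [ - 99, - 59, - 59 , 29,61,  73.5] 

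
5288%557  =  275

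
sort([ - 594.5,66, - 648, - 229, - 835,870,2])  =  [-835, - 648, - 594.5, - 229,  2, 66  ,  870] 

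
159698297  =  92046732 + 67651565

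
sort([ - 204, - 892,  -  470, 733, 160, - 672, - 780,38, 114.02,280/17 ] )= [ - 892, - 780, - 672,-470, - 204, 280/17  ,  38,114.02,160 , 733 ]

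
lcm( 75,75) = 75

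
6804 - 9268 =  - 2464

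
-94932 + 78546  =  -16386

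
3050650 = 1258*2425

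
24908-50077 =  - 25169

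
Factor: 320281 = 13^1*71^1*347^1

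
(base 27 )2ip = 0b11110110001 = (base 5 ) 30334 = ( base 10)1969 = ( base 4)132301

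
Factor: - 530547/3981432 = -2^( -3)*7^( - 1)*13^( - 1 )*1823^(-1)*176849^1  =  - 176849/1327144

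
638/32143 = 638/32143 = 0.02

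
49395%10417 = 7727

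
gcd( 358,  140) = 2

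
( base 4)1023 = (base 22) 39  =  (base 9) 83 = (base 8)113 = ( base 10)75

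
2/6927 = 2/6927 = 0.00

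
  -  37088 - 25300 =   -  62388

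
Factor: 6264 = 2^3*3^3* 29^1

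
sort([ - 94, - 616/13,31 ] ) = [ - 94, - 616/13,31 ] 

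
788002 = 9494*83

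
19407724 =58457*332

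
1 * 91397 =91397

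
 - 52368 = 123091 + - 175459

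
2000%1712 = 288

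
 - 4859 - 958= - 5817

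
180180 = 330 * 546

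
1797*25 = 44925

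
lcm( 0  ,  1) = 0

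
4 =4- 0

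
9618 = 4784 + 4834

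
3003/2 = 3003/2 = 1501.50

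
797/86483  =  797/86483  =  0.01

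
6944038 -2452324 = 4491714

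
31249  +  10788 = 42037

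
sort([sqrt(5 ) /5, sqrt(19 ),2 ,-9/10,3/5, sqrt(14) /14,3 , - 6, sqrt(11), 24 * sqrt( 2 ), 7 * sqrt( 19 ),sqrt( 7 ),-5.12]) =[-6, - 5.12,-9/10,  sqrt( 14 ) /14,sqrt(5 )/5 , 3/5,2, sqrt( 7),3, sqrt( 11),sqrt( 19 ),7*sqrt( 19 ),24*sqrt( 2) ]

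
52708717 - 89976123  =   - 37267406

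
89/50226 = 89/50226 = 0.00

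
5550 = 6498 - 948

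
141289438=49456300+91833138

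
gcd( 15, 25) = 5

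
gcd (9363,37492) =1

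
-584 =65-649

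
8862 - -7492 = 16354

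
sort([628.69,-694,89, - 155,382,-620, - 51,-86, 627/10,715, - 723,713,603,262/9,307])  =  [ - 723, - 694,-620 ,-155, - 86 ,-51, 262/9,627/10,89,307,382, 603,628.69, 713, 715]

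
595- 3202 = - 2607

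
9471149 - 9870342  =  -399193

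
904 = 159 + 745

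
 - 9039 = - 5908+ - 3131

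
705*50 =35250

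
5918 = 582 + 5336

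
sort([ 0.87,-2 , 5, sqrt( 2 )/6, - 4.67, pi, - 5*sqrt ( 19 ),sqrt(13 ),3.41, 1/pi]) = [ - 5*sqrt(19),-4.67,-2 , sqrt(2 ) /6 , 1/pi,0.87,pi,  3.41, sqrt( 13), 5]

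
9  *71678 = 645102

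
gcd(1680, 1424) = 16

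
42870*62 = 2657940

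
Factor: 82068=2^2*3^1 *7^1*977^1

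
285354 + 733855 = 1019209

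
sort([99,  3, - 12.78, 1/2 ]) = [ - 12.78 , 1/2, 3,99 ] 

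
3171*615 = 1950165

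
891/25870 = 891/25870 = 0.03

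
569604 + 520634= 1090238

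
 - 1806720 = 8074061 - 9880781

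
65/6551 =65/6551=0.01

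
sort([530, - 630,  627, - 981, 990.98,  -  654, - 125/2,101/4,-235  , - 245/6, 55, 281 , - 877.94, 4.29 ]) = [  -  981 , - 877.94, - 654, - 630 , - 235,-125/2 , - 245/6, 4.29, 101/4,55, 281, 530,627,990.98 ]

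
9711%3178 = 177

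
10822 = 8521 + 2301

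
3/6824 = 3/6824 = 0.00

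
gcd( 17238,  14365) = 2873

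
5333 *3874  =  20660042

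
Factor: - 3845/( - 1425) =769/285 = 3^(-1)*5^( - 1)*19^( - 1)*769^1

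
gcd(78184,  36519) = 1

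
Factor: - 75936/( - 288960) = 2^( - 1)*5^ ( - 1 )*43^( - 1 )*113^1 = 113/430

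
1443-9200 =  - 7757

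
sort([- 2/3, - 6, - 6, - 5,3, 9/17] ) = [-6, - 6,  -  5, - 2/3, 9/17, 3] 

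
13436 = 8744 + 4692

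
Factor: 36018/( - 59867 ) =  - 2^1*3^3*23^1*29^1*131^ (-1)* 457^(-1 )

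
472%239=233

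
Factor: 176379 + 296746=473125 = 5^4*757^1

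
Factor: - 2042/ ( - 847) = 2^1 * 7^(- 1 )*11^ ( -2 )*1021^1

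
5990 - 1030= 4960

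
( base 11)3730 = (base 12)29a1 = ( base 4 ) 1030021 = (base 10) 4873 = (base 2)1001100001001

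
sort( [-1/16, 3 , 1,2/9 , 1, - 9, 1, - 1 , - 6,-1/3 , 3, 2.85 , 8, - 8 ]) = [ - 9, - 8, - 6, - 1,-1/3, - 1/16,  2/9,  1,1, 1 , 2.85, 3,3,8 ]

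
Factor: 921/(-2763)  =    -  3^(  -  1) = -1/3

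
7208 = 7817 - 609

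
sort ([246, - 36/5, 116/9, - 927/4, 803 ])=[ - 927/4, - 36/5,  116/9, 246, 803]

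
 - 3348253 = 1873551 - 5221804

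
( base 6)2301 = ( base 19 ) 199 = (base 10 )541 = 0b1000011101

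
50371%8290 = 631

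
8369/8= 8369/8 = 1046.12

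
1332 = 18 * 74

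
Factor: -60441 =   -  3^1*20147^1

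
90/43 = 90/43 = 2.09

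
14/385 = 2/55 = 0.04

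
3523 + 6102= 9625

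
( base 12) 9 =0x9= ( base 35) 9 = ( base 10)9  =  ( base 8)11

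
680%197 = 89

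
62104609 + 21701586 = 83806195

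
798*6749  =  5385702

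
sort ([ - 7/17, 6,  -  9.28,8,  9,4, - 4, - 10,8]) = [ - 10, - 9.28, - 4, - 7/17,4,6,8,8,9]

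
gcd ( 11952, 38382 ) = 6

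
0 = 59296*0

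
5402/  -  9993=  - 5402/9993 = - 0.54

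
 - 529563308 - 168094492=-697657800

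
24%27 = 24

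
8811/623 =14 + 1/7 = 14.14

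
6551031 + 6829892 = 13380923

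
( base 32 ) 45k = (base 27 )5na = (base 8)10264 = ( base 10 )4276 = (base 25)6l1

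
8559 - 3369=5190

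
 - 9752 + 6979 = -2773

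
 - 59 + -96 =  - 155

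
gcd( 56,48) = 8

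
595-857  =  -262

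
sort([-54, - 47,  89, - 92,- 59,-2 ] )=[ - 92,-59 ,-54,  -  47, - 2,89 ] 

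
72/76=18/19=0.95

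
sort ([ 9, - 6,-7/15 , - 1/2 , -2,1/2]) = [ - 6, - 2,  -  1/2 ,-7/15,1/2 , 9 ]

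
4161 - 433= 3728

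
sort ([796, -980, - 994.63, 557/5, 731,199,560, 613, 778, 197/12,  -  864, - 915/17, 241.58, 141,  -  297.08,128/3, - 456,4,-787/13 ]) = [ - 994.63,  -  980, - 864, - 456,- 297.08,-787/13, - 915/17, 4, 197/12,128/3,557/5 , 141, 199,241.58,  560, 613, 731 , 778,796] 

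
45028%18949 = 7130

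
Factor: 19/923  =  13^ ( - 1) *19^1*71^(-1 ) 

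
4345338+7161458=11506796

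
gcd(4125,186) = 3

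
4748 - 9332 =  - 4584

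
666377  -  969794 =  - 303417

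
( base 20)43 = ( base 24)3b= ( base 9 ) 102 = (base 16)53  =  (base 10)83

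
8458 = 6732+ 1726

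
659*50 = 32950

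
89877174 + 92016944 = 181894118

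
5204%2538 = 128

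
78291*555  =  43451505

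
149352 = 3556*42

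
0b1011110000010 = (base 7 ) 23355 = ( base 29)74f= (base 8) 13602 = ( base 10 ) 6018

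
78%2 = 0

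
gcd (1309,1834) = 7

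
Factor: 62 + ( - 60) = 2 = 2^1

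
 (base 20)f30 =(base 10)6060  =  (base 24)ACC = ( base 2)1011110101100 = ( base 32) 5tc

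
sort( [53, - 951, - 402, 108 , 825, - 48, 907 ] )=[ - 951, - 402, - 48, 53 , 108,  825, 907] 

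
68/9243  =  68/9243  =  0.01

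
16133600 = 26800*602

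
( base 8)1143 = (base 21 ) 182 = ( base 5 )4421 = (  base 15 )2ab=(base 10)611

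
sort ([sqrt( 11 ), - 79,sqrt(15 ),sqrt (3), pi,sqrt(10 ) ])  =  [ - 79,sqrt(3), pi, sqrt(10),  sqrt(11),sqrt( 15) ] 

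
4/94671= 4/94671 = 0.00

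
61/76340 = 61/76340 =0.00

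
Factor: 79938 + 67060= 146998  =  2^1*67^1*1097^1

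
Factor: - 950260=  - 2^2*  5^1 * 47513^1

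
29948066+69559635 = 99507701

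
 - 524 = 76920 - 77444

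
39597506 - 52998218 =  - 13400712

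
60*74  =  4440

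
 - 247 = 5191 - 5438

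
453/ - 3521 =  - 1 + 3068/3521 =- 0.13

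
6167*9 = 55503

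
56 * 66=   3696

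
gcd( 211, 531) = 1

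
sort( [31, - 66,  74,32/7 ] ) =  [-66, 32/7,31, 74] 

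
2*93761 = 187522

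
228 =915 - 687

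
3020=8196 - 5176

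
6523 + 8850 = 15373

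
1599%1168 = 431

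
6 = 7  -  1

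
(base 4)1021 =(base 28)2h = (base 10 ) 73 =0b1001001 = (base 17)45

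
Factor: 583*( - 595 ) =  - 5^1*7^1*11^1 * 17^1*53^1 = - 346885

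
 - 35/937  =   - 35/937 = - 0.04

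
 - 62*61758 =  - 3828996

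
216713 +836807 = 1053520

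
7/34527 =7/34527= 0.00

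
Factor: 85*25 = 2125 = 5^3*17^1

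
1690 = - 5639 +7329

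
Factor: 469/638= 2^(- 1 )*7^1 *11^( - 1)*  29^ (-1) * 67^1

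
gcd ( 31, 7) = 1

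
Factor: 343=7^3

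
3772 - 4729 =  - 957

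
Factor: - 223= - 223^1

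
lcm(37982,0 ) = 0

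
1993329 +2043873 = 4037202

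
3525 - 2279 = 1246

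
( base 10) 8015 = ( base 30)8r5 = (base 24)dln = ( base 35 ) 6J0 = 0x1F4F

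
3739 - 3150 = 589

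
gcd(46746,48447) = 63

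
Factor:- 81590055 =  - 3^1*5^1 * 17^1*53^1*6037^1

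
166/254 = 83/127 = 0.65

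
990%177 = 105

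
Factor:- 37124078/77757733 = - 2^1*23^( - 1) *47^1*107^1*3691^1*3380771^ (  -  1 ) 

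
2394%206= 128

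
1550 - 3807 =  - 2257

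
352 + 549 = 901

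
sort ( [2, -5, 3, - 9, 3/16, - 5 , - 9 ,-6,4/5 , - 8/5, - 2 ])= [ - 9, - 9,  -  6, - 5, - 5, - 2, - 8/5, 3/16, 4/5 , 2,3]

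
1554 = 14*111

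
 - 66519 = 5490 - 72009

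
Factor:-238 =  - 2^1*7^1*17^1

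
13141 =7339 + 5802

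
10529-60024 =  - 49495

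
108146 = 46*2351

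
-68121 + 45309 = -22812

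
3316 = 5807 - 2491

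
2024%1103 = 921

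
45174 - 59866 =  - 14692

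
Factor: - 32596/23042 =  - 58/41= -  2^1*29^1*41^( - 1)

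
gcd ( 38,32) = 2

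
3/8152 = 3/8152=0.00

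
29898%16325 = 13573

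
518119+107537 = 625656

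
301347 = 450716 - 149369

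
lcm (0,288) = 0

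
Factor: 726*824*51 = 30509424 = 2^4*3^2*11^2 * 17^1*103^1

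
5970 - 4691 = 1279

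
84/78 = 14/13 = 1.08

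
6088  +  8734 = 14822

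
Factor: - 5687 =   -  11^2*47^1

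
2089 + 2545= 4634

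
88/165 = 8/15 = 0.53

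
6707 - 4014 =2693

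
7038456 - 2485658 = 4552798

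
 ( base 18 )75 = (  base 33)3w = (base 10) 131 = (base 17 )7c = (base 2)10000011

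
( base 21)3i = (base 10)81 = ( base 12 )69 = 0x51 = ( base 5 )311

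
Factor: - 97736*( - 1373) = 2^3*19^1*643^1*1373^1= 134191528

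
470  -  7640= -7170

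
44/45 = 44/45 = 0.98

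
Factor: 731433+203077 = 2^1*5^1*113^1*827^1 = 934510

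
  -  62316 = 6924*(-9) 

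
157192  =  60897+96295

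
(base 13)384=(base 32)j7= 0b1001100111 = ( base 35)HK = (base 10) 615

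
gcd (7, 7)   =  7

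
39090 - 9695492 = - 9656402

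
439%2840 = 439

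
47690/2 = 23845   =  23845.00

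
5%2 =1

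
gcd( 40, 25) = 5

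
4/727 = 4/727 =0.01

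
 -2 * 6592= -13184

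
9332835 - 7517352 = 1815483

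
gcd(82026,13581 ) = 27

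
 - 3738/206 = - 19 + 88/103 = - 18.15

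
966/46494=23/1107 = 0.02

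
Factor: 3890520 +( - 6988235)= - 5^1*619543^1  =  -  3097715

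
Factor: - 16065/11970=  - 51/38 = - 2^(-1 )*3^1*17^1*19^( - 1)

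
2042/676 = 3 + 7/338 = 3.02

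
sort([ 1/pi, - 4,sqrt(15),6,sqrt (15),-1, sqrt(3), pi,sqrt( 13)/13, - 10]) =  [-10, - 4, - 1, sqrt(13) /13,1/pi, sqrt(3),pi, sqrt( 15 ), sqrt(15),6] 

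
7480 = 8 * 935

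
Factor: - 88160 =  - 2^5*5^1*19^1*29^1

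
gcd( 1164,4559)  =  97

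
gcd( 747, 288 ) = 9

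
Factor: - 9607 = -13^1*739^1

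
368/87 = 368/87  =  4.23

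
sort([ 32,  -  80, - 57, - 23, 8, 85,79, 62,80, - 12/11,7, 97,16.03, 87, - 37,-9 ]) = [ - 80, - 57, - 37, - 23, - 9, - 12/11, 7,8, 16.03, 32,62, 79 , 80,85,87 , 97]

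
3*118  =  354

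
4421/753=5 + 656/753= 5.87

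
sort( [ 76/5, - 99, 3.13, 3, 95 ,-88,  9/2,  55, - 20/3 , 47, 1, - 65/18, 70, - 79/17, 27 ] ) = [-99, - 88  , - 20/3 , - 79/17,-65/18  ,  1,3,3.13, 9/2,76/5, 27,47,55, 70 , 95 ] 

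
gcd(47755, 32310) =5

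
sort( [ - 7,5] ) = [ - 7 , 5] 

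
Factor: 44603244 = 2^2*3^3*7^1*41^1*1439^1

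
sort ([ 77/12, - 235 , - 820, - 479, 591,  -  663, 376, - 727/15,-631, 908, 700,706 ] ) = [ - 820, - 663, - 631, - 479, - 235, - 727/15, 77/12, 376, 591, 700,706,908] 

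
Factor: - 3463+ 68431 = 2^3 * 3^1*2707^1 = 64968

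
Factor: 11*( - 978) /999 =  - 2^1*3^( - 2)*11^1*37^( - 1)*163^1= - 3586/333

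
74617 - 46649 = 27968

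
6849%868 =773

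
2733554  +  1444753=4178307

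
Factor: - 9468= -2^2*  3^2*263^1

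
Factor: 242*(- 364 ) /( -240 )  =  2^( - 1 )*3^( - 1)*5^( - 1 )*7^1 * 11^2 * 13^1  =  11011/30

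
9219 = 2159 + 7060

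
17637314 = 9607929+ 8029385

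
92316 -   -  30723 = 123039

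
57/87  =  19/29 = 0.66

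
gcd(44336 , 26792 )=136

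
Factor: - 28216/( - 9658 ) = 14108/4829 = 2^2*11^( - 1)*439^( - 1 )*3527^1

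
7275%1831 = 1782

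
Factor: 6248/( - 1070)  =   -2^2*5^(-1 )*11^1*71^1*107^( - 1) = -3124/535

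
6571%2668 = 1235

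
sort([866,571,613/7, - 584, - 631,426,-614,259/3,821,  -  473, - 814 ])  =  [ - 814, - 631, - 614,  -  584,-473, 259/3,613/7,426,  571, 821,866 ]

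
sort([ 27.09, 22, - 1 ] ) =[ - 1,22, 27.09]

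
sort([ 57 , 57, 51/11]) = [51/11,57,57]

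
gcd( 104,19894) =2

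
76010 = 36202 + 39808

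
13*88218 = 1146834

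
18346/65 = 282+16/65=282.25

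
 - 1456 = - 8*182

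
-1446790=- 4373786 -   -  2926996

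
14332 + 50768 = 65100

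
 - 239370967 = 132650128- 372021095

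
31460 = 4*7865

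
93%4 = 1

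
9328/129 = 9328/129=72.31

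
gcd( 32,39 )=1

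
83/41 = 83/41 = 2.02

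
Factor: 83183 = 193^1*431^1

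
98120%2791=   435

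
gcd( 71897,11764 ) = 1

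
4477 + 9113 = 13590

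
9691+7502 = 17193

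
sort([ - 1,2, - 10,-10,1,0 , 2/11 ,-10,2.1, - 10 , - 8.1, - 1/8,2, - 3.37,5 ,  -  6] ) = [ - 10, - 10,-10, - 10, - 8.1, - 6, - 3.37, - 1, - 1/8,0,2/11, 1 , 2,2,2.1,5]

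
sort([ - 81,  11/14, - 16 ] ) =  [ - 81 ,  -  16, 11/14] 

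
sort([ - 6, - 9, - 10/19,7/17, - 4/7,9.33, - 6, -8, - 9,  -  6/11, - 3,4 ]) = [ - 9, - 9, -8,  -  6, - 6, - 3, - 4/7, - 6/11, - 10/19 , 7/17,4,9.33] 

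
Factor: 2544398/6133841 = 2^1*7^ ( - 1) *23^1*55313^1 * 876263^( - 1) 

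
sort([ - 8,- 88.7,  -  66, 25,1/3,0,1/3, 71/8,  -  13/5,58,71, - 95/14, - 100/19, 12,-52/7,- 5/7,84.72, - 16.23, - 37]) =[ - 88.7,  -  66, - 37,-16.23,-8,-52/7, - 95/14, - 100/19, - 13/5, - 5/7, 0,1/3,1/3,71/8, 12, 25,58,  71,84.72]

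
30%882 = 30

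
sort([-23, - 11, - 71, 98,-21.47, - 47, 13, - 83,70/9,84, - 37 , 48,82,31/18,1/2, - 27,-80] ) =[ - 83, - 80,-71,-47 , - 37, - 27, - 23, - 21.47, - 11,1/2, 31/18,70/9, 13,48, 82,84,98 ] 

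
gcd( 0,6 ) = 6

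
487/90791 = 487/90791 = 0.01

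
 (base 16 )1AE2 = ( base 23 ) D05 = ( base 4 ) 1223202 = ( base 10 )6882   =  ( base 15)208C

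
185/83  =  185/83= 2.23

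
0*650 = 0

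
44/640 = 11/160 = 0.07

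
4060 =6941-2881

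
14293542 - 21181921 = -6888379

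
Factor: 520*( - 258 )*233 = -31259280 =-2^4*3^1*5^1 * 13^1*43^1 * 233^1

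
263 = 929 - 666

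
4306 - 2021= 2285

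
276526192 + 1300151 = 277826343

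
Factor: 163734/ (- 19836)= - 2^(-1)*3^( - 1)*19^ (-1)*941^1   =  - 941/114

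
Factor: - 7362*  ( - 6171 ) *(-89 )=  - 2^1  *  3^3*11^2*17^1 * 89^1 * 409^1 = - 4043350278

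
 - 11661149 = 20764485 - 32425634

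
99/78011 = 99/78011=0.00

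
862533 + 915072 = 1777605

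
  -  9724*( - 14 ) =136136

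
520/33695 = 104/6739=0.02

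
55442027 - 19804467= 35637560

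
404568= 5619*72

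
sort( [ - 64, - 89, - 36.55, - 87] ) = [ - 89,  -  87, - 64,-36.55]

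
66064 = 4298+61766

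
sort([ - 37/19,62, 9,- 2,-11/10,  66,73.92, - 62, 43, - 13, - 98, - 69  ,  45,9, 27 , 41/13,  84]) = [ - 98,  -  69,-62, - 13, - 2, - 37/19 , - 11/10,  41/13,9,9, 27,  43,45,62,  66,73.92, 84]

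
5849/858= 5849/858 = 6.82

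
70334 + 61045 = 131379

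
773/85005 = 773/85005  =  0.01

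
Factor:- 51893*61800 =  - 3206987400 = - 2^3*3^1*5^2*103^1*51893^1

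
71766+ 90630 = 162396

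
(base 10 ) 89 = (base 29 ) 32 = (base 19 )4D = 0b1011001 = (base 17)54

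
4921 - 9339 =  - 4418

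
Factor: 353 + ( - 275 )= 78 =2^1*3^1*13^1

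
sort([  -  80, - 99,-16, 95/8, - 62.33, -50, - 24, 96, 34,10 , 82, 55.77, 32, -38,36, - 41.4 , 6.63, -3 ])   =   [ - 99, -80, - 62.33 ,-50, -41.4, - 38,-24,-16 , - 3,6.63,10,95/8, 32, 34, 36, 55.77, 82, 96]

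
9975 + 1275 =11250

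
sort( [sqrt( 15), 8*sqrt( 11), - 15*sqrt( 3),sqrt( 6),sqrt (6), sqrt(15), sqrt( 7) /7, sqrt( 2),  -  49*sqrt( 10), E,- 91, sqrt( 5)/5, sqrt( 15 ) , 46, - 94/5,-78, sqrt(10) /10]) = [ - 49*sqrt ( 10), -91, - 78, -15*sqrt( 3), - 94/5, sqrt( 10)/10, sqrt( 7)/7, sqrt(5 )/5, sqrt( 2), sqrt( 6 ) , sqrt( 6), E,sqrt(15),sqrt( 15 ),sqrt( 15 ), 8 * sqrt( 11 ), 46] 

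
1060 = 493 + 567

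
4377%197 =43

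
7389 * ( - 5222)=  - 38585358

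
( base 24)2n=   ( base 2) 1000111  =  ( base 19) 3E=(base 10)71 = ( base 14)51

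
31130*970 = 30196100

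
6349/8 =793+5/8 =793.62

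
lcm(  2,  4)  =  4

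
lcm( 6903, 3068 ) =27612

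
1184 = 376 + 808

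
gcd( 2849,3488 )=1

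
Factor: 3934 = 2^1*7^1 * 281^1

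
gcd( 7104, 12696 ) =24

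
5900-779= 5121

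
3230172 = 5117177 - 1887005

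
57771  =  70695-12924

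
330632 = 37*8936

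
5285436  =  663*7972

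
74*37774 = 2795276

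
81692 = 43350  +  38342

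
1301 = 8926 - 7625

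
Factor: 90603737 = 7^1*397^1*32603^1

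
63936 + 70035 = 133971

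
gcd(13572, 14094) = 522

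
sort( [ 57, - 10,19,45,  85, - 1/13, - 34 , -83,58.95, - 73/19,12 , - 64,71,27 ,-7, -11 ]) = [ - 83,-64, - 34, - 11, - 10, - 7, - 73/19 ,  -  1/13, 12,19, 27, 45,57, 58.95, 71, 85]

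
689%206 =71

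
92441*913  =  84398633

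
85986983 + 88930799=174917782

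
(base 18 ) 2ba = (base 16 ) 358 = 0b1101011000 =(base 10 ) 856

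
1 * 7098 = 7098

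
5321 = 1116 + 4205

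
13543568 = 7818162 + 5725406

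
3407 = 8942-5535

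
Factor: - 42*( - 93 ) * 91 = 355446=2^1*3^2*7^2*13^1*31^1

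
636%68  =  24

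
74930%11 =9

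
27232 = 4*6808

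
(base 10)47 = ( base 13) 38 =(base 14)35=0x2F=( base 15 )32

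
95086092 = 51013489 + 44072603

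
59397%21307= 16783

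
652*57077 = 37214204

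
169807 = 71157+98650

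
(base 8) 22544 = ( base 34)89i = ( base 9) 14115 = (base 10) 9572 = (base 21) 10eh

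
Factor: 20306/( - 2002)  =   - 7^( - 1 )*71^1=- 71/7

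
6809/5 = 1361 + 4/5  =  1361.80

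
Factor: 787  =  787^1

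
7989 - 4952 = 3037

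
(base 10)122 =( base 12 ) A2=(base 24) 52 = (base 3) 11112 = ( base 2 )1111010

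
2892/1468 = 1+356/367 = 1.97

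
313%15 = 13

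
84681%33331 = 18019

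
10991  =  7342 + 3649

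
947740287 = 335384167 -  - 612356120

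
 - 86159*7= - 603113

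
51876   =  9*5764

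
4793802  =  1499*3198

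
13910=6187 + 7723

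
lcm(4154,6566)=203546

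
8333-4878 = 3455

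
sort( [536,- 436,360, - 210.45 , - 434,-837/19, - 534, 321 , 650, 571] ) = [ - 534,  -  436, - 434,  -  210.45, - 837/19, 321, 360, 536,571, 650 ]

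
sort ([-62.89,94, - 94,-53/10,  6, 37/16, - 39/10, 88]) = [ - 94, - 62.89,  -  53/10,-39/10,37/16, 6, 88, 94 ] 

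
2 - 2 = 0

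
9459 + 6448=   15907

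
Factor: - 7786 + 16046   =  2^2 * 5^1 * 7^1*59^1 = 8260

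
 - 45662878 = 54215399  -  99878277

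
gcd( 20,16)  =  4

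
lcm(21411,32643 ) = 1991223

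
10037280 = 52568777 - 42531497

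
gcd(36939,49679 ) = 7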